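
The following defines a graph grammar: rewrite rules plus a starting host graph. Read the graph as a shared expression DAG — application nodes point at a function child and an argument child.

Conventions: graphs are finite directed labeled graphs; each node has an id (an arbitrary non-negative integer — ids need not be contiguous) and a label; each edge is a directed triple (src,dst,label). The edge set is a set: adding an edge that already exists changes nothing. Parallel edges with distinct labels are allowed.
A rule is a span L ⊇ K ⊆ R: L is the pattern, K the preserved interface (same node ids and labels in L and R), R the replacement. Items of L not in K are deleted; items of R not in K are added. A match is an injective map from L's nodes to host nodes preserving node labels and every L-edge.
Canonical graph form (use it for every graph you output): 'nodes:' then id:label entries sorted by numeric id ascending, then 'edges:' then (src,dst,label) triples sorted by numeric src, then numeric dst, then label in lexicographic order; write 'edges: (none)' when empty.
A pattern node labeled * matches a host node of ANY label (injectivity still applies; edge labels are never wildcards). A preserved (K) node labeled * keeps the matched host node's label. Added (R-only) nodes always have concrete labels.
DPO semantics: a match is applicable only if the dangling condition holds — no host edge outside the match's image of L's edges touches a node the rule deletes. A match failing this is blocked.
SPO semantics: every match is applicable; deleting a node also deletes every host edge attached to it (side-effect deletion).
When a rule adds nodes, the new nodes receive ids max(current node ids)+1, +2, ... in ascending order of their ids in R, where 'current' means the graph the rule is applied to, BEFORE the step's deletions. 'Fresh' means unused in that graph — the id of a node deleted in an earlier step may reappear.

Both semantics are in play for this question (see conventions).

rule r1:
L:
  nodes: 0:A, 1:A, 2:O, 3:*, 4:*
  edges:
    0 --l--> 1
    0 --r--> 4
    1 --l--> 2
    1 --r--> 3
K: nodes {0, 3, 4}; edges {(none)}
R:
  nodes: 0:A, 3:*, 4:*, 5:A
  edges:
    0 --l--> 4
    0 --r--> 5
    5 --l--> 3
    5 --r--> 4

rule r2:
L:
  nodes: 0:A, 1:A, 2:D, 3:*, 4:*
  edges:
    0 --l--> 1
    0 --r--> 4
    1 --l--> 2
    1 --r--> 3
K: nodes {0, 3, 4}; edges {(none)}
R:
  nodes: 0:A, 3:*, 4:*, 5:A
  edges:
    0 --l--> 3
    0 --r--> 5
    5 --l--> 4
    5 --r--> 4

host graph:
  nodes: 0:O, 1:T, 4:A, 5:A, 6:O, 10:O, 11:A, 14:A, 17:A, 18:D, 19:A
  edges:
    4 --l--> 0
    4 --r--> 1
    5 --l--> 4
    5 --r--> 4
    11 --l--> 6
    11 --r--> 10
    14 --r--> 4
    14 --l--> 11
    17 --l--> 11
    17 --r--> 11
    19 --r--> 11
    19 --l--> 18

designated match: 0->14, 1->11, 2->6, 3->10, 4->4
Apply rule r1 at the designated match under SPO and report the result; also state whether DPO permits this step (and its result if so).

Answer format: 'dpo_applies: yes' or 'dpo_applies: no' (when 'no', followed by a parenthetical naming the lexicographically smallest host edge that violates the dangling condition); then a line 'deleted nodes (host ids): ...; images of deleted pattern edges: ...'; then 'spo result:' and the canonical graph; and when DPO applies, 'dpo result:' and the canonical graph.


dpo_applies: no
(the rule deletes node 11, which keeps host edge (17,11,l) outside the match image — the dangling condition fails, DPO blocks; SPO proceeds and side-deletes such edges)
deleted nodes (host ids): 6, 11; images of deleted pattern edges: (11,6,l); (11,10,r); (14,4,r); (14,11,l)
spo result:
nodes: 0:O, 1:T, 4:A, 5:A, 10:O, 14:A, 17:A, 18:D, 19:A, 20:A
edges: (4,0,l); (4,1,r); (5,4,l); (5,4,r); (14,4,l); (14,20,r); (19,18,l); (20,4,r); (20,10,l)


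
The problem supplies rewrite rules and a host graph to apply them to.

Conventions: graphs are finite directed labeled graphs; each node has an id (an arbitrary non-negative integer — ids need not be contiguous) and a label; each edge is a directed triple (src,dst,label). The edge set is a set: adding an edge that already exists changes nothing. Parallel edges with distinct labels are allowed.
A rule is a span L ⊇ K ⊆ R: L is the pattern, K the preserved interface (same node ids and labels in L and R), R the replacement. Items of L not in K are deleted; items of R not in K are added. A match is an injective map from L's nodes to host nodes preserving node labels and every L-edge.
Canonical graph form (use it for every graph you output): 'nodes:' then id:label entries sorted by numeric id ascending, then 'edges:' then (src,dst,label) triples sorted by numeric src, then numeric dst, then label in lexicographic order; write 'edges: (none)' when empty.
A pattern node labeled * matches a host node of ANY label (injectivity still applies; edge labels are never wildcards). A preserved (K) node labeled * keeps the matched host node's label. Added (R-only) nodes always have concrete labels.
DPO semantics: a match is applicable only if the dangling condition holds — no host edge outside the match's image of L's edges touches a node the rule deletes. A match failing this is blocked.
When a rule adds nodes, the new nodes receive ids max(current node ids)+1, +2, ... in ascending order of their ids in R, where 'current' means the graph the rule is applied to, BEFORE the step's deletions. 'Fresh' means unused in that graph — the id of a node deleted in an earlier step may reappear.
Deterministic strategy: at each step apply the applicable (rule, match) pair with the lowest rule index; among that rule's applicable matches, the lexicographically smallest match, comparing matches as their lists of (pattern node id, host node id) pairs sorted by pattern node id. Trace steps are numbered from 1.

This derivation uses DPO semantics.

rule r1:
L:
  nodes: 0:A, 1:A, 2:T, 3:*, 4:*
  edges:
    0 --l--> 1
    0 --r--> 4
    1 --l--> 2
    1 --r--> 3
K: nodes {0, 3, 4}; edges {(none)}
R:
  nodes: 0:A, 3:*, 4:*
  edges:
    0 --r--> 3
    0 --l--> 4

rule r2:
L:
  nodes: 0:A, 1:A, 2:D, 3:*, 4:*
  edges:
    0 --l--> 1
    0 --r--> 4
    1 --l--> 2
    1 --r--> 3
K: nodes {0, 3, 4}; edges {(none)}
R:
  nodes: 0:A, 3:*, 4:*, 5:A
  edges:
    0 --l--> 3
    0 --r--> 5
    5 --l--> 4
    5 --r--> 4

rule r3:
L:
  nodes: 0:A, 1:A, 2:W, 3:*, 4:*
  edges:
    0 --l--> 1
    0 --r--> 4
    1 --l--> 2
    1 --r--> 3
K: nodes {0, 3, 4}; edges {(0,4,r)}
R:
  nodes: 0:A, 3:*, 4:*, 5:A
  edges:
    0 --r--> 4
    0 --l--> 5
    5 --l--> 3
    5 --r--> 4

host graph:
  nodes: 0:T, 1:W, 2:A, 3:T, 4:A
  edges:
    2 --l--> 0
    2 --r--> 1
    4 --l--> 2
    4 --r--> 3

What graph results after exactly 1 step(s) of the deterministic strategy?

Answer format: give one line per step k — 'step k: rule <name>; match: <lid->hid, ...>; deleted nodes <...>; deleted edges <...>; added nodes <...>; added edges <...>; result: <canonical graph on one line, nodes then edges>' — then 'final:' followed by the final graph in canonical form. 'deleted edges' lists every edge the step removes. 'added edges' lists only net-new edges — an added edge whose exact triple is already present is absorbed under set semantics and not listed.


step 1: rule r1; match: 0->4, 1->2, 2->0, 3->1, 4->3; deleted nodes 0, 2; deleted edges (2,0,l); (2,1,r); (4,2,l); (4,3,r); added nodes (none); added edges (4,1,r); (4,3,l); result: nodes: 1:W, 3:T, 4:A edges: (4,1,r); (4,3,l)
final:
nodes: 1:W, 3:T, 4:A
edges: (4,1,r); (4,3,l)


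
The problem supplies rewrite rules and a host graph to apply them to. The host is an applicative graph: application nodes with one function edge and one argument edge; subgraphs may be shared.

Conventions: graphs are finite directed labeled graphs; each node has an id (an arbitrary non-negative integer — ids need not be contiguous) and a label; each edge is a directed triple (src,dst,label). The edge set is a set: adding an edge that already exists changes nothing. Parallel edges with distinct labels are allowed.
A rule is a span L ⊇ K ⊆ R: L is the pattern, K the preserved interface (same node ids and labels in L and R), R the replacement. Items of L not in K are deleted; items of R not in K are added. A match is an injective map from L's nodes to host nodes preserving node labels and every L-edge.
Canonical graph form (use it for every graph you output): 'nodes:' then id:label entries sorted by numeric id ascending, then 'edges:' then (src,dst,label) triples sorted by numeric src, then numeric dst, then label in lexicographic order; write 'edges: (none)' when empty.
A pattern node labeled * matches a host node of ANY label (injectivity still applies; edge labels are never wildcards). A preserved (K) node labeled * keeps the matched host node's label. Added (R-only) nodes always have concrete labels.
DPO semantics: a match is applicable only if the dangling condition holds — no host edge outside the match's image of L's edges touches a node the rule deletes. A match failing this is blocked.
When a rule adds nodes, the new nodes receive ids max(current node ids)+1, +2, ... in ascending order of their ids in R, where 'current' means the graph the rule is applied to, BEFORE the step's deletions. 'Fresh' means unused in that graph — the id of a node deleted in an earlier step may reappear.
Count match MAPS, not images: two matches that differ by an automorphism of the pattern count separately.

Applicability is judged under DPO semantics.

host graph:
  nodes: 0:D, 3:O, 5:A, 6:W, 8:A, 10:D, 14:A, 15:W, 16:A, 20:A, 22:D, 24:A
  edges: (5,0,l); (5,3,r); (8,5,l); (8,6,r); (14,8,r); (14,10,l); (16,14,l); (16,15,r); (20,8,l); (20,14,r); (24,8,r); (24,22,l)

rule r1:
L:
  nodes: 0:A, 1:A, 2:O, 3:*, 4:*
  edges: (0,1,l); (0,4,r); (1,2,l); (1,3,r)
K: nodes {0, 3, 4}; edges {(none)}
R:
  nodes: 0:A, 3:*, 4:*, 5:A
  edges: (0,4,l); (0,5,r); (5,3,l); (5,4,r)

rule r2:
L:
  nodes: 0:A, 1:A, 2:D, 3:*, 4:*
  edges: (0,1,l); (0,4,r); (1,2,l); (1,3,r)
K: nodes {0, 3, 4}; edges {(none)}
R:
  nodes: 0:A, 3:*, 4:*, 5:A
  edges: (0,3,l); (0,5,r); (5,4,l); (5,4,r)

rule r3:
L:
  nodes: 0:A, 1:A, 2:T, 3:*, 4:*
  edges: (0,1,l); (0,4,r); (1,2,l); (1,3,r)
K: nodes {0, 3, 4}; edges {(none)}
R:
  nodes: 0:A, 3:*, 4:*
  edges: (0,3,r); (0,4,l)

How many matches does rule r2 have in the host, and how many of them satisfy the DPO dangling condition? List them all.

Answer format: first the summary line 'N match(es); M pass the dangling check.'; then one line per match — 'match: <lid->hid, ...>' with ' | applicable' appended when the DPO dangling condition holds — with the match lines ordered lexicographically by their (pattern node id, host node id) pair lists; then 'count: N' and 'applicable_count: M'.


2 match(es); 1 pass the dangling check.
match: 0->8, 1->5, 2->0, 3->3, 4->6 | applicable
match: 0->16, 1->14, 2->10, 3->8, 4->15
count: 2
applicable_count: 1


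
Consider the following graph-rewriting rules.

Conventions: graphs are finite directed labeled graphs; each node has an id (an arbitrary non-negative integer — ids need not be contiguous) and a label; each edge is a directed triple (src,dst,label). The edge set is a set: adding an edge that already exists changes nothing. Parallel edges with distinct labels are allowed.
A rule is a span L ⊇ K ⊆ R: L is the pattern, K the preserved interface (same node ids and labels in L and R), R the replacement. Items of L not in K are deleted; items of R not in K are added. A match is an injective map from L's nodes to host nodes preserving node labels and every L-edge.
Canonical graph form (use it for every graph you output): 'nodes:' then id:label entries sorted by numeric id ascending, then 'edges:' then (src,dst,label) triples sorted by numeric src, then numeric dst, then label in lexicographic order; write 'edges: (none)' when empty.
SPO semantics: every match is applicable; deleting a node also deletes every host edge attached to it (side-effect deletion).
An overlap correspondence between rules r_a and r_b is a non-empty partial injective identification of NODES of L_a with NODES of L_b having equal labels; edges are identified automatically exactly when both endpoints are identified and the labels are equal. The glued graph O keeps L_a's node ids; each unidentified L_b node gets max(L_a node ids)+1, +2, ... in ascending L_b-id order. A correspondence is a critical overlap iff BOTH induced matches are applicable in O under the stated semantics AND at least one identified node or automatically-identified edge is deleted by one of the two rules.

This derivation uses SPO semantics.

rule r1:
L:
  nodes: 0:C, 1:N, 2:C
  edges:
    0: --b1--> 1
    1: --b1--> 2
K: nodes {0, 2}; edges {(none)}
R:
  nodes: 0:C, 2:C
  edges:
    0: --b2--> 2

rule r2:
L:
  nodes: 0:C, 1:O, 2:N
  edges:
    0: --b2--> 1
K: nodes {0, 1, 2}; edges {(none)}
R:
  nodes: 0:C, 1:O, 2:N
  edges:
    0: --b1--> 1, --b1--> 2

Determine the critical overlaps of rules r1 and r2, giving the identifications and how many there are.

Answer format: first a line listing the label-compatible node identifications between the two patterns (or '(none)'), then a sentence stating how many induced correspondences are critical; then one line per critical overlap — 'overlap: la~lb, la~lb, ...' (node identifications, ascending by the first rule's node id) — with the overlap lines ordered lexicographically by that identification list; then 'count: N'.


label-compatible node identifications between L(r1) and L(r2): 0~0, 1~2, 2~0
3 of the induced correspondences are critical overlaps of r1 and r2.
overlap: 0~0, 1~2
overlap: 1~2
overlap: 1~2, 2~0
count: 3


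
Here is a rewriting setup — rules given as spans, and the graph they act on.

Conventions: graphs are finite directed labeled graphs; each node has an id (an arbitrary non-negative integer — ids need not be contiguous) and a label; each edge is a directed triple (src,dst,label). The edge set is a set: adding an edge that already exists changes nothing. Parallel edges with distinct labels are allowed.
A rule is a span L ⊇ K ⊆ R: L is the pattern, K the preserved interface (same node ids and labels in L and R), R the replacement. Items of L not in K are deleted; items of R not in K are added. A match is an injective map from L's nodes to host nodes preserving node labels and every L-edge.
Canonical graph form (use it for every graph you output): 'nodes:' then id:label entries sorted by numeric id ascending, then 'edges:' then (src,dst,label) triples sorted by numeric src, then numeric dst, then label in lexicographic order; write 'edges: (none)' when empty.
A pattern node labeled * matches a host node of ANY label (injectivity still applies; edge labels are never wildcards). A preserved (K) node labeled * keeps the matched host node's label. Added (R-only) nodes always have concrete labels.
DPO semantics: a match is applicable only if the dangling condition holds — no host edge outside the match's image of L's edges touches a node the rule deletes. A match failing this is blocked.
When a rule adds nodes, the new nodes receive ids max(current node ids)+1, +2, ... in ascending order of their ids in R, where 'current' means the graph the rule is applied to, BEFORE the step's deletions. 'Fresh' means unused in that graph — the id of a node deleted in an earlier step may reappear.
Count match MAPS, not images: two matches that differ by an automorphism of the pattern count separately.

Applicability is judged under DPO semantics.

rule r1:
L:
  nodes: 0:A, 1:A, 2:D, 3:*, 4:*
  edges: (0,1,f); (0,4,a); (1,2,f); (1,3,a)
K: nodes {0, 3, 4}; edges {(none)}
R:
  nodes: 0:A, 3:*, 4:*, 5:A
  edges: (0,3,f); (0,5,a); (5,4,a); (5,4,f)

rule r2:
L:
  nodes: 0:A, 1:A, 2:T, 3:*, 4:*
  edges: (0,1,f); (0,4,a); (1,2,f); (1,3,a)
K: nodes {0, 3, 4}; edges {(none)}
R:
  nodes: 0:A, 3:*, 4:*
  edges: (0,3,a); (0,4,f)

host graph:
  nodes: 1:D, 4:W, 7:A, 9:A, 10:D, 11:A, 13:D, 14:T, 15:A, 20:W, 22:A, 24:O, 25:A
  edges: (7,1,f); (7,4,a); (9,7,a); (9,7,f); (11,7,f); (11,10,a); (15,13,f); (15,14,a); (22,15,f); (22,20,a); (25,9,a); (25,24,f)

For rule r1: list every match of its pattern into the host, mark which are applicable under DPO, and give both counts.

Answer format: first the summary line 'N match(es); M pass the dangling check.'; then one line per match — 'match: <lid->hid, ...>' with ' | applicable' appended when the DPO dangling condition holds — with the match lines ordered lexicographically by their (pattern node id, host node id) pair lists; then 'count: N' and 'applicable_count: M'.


2 match(es); 1 pass the dangling check.
match: 0->11, 1->7, 2->1, 3->4, 4->10
match: 0->22, 1->15, 2->13, 3->14, 4->20 | applicable
count: 2
applicable_count: 1


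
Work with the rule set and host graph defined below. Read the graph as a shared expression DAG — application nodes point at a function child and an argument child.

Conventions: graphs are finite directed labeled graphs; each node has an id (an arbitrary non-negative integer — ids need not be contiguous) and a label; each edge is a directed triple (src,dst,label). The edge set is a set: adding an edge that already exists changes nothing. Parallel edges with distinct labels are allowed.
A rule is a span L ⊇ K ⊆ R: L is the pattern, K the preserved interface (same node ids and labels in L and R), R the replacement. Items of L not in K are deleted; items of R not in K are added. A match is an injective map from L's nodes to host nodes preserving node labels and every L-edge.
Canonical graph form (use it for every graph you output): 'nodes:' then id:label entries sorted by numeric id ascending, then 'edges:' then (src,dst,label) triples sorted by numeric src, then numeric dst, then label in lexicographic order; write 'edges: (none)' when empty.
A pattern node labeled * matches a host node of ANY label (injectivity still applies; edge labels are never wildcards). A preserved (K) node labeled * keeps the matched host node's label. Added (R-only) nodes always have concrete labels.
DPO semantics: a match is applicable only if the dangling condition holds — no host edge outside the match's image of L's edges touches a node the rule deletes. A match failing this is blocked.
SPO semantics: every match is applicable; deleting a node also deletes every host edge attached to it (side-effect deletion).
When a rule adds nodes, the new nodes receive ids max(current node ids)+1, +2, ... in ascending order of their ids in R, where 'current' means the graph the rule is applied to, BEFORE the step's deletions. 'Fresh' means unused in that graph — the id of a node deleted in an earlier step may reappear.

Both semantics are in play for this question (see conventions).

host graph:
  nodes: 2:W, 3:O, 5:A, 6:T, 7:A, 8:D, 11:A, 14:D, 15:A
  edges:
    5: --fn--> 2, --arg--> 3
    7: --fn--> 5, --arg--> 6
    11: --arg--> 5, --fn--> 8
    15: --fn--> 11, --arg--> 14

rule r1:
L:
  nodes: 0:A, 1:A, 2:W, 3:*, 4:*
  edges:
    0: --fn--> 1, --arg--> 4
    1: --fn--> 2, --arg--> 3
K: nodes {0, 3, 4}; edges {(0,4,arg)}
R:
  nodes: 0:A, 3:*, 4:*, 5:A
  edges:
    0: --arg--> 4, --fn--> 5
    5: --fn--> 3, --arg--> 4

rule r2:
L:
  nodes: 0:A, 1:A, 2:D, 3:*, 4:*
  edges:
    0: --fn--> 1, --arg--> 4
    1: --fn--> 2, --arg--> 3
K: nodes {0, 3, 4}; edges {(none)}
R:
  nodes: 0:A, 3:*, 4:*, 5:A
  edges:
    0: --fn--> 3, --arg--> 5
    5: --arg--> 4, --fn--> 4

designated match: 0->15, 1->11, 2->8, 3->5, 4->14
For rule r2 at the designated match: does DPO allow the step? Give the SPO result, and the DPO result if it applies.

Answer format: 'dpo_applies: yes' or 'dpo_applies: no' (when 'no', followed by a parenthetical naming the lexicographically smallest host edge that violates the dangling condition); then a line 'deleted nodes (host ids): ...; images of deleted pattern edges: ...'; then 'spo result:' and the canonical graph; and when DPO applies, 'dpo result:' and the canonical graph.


dpo_applies: yes
deleted nodes (host ids): 8, 11; images of deleted pattern edges: (11,5,arg); (11,8,fn); (15,11,fn); (15,14,arg)
spo result:
nodes: 2:W, 3:O, 5:A, 6:T, 7:A, 14:D, 15:A, 16:A
edges: (5,2,fn); (5,3,arg); (7,5,fn); (7,6,arg); (15,5,fn); (15,16,arg); (16,14,arg); (16,14,fn)
dpo result:
nodes: 2:W, 3:O, 5:A, 6:T, 7:A, 14:D, 15:A, 16:A
edges: (5,2,fn); (5,3,arg); (7,5,fn); (7,6,arg); (15,5,fn); (15,16,arg); (16,14,arg); (16,14,fn)


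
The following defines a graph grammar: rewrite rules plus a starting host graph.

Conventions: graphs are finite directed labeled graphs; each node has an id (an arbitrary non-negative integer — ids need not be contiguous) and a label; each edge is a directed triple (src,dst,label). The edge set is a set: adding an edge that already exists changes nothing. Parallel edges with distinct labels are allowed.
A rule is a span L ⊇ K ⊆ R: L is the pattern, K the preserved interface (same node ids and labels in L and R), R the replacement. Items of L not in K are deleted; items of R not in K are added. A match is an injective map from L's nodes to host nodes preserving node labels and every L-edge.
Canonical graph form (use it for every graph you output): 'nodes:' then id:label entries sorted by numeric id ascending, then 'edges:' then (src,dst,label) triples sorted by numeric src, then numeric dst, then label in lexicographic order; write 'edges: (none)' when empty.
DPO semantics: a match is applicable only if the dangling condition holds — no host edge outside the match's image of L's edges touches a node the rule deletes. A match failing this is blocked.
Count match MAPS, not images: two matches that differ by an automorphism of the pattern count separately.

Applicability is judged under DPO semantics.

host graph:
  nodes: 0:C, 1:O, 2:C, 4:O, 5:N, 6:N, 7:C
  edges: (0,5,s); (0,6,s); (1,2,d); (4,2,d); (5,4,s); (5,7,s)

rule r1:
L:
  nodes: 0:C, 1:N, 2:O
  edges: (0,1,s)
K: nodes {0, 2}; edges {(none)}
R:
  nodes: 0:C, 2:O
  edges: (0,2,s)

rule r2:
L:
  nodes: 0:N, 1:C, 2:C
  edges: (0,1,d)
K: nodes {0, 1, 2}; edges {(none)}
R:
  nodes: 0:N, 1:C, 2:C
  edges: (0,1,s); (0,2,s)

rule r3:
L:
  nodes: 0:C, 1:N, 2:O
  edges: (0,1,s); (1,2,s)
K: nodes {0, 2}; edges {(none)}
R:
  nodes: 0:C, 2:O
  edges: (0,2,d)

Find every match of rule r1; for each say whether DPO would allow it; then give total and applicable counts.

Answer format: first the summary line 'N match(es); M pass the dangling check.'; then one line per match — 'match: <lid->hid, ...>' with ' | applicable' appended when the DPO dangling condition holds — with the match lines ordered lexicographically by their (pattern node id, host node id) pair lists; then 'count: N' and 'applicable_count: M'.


4 match(es); 2 pass the dangling check.
match: 0->0, 1->5, 2->1
match: 0->0, 1->5, 2->4
match: 0->0, 1->6, 2->1 | applicable
match: 0->0, 1->6, 2->4 | applicable
count: 4
applicable_count: 2


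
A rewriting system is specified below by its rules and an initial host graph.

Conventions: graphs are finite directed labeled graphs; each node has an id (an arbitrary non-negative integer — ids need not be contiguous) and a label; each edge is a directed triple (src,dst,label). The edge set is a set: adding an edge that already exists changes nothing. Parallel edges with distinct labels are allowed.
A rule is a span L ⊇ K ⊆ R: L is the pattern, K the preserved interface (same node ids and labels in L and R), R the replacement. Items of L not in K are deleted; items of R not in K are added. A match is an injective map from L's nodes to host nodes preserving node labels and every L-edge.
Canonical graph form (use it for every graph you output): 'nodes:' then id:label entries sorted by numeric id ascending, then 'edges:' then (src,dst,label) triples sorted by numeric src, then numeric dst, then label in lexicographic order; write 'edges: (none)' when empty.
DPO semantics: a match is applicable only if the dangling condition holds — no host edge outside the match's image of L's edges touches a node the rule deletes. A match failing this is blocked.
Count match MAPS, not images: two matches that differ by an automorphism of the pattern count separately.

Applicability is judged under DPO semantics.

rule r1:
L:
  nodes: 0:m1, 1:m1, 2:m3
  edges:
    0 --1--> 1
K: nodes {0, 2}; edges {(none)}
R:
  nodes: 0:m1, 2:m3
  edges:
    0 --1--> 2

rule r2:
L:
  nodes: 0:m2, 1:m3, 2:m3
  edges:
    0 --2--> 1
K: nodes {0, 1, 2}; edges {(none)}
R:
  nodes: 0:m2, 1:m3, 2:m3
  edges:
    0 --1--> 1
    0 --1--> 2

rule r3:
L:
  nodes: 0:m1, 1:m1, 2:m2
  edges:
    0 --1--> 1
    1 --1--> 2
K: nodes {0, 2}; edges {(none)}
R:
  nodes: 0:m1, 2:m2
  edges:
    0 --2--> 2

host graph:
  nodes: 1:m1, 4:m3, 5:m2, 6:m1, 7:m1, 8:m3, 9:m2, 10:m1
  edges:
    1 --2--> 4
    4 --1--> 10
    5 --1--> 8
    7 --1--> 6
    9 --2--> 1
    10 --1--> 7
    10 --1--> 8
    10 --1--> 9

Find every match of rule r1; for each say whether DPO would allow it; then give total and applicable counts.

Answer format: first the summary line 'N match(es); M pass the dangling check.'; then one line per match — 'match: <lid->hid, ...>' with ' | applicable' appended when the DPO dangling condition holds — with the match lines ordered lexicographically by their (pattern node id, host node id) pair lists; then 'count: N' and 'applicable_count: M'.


4 match(es); 2 pass the dangling check.
match: 0->7, 1->6, 2->4 | applicable
match: 0->7, 1->6, 2->8 | applicable
match: 0->10, 1->7, 2->4
match: 0->10, 1->7, 2->8
count: 4
applicable_count: 2


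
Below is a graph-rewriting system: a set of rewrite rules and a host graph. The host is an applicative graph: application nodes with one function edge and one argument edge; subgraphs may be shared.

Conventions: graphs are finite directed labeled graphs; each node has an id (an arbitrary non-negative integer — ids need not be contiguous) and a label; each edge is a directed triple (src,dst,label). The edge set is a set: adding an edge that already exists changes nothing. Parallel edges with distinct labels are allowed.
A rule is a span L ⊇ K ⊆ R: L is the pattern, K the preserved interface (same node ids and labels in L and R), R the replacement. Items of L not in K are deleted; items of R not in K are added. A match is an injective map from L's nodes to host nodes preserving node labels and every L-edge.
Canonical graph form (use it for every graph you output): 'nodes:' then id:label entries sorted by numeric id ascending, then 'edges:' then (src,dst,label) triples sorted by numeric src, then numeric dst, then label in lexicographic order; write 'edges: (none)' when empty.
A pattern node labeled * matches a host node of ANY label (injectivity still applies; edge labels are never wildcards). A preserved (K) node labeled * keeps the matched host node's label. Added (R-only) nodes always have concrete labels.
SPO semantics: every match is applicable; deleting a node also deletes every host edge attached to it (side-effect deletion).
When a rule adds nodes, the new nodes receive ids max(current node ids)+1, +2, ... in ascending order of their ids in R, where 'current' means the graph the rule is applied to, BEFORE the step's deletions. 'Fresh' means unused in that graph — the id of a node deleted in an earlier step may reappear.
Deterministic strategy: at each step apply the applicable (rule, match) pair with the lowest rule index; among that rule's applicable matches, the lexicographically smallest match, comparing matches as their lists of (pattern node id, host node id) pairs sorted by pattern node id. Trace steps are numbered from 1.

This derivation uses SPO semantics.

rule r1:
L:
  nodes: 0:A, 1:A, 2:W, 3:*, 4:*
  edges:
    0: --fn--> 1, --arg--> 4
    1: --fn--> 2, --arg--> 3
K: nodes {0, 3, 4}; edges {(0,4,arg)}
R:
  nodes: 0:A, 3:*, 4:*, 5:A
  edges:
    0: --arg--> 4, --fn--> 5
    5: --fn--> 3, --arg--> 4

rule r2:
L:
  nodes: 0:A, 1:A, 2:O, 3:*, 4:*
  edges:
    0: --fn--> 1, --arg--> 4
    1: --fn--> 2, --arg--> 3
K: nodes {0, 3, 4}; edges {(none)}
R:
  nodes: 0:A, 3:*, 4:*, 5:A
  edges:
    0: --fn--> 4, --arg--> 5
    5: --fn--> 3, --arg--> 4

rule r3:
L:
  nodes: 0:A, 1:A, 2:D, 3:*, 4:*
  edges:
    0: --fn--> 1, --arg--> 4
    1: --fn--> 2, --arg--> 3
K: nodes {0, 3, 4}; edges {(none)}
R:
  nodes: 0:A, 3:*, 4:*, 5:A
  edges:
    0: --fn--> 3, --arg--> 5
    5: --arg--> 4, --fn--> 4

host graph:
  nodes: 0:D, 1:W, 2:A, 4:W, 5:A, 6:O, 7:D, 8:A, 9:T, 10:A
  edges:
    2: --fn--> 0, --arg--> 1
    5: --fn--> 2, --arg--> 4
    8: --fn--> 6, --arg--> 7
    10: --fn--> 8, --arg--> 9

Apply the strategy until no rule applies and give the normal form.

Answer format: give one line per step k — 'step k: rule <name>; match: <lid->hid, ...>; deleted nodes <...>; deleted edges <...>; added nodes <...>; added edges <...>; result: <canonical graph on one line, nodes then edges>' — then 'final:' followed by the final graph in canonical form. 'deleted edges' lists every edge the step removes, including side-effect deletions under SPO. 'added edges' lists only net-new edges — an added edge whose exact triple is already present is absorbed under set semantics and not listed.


step 1: rule r2; match: 0->10, 1->8, 2->6, 3->7, 4->9; deleted nodes 6, 8; deleted edges (8,6,fn); (8,7,arg); (10,8,fn); (10,9,arg); added nodes 11; added edges (10,9,fn); (10,11,arg); (11,7,fn); (11,9,arg); result: nodes: 0:D, 1:W, 2:A, 4:W, 5:A, 7:D, 9:T, 10:A, 11:A edges: (2,0,fn); (2,1,arg); (5,2,fn); (5,4,arg); (10,9,fn); (10,11,arg); (11,7,fn); (11,9,arg)
step 2: rule r3; match: 0->5, 1->2, 2->0, 3->1, 4->4; deleted nodes 0, 2; deleted edges (2,0,fn); (2,1,arg); (5,2,fn); (5,4,arg); added nodes 12; added edges (5,1,fn); (5,12,arg); (12,4,arg); (12,4,fn); result: nodes: 1:W, 4:W, 5:A, 7:D, 9:T, 10:A, 11:A, 12:A edges: (5,1,fn); (5,12,arg); (10,9,fn); (10,11,arg); (11,7,fn); (11,9,arg); (12,4,arg); (12,4,fn)
final:
nodes: 1:W, 4:W, 5:A, 7:D, 9:T, 10:A, 11:A, 12:A
edges: (5,1,fn); (5,12,arg); (10,9,fn); (10,11,arg); (11,7,fn); (11,9,arg); (12,4,arg); (12,4,fn)


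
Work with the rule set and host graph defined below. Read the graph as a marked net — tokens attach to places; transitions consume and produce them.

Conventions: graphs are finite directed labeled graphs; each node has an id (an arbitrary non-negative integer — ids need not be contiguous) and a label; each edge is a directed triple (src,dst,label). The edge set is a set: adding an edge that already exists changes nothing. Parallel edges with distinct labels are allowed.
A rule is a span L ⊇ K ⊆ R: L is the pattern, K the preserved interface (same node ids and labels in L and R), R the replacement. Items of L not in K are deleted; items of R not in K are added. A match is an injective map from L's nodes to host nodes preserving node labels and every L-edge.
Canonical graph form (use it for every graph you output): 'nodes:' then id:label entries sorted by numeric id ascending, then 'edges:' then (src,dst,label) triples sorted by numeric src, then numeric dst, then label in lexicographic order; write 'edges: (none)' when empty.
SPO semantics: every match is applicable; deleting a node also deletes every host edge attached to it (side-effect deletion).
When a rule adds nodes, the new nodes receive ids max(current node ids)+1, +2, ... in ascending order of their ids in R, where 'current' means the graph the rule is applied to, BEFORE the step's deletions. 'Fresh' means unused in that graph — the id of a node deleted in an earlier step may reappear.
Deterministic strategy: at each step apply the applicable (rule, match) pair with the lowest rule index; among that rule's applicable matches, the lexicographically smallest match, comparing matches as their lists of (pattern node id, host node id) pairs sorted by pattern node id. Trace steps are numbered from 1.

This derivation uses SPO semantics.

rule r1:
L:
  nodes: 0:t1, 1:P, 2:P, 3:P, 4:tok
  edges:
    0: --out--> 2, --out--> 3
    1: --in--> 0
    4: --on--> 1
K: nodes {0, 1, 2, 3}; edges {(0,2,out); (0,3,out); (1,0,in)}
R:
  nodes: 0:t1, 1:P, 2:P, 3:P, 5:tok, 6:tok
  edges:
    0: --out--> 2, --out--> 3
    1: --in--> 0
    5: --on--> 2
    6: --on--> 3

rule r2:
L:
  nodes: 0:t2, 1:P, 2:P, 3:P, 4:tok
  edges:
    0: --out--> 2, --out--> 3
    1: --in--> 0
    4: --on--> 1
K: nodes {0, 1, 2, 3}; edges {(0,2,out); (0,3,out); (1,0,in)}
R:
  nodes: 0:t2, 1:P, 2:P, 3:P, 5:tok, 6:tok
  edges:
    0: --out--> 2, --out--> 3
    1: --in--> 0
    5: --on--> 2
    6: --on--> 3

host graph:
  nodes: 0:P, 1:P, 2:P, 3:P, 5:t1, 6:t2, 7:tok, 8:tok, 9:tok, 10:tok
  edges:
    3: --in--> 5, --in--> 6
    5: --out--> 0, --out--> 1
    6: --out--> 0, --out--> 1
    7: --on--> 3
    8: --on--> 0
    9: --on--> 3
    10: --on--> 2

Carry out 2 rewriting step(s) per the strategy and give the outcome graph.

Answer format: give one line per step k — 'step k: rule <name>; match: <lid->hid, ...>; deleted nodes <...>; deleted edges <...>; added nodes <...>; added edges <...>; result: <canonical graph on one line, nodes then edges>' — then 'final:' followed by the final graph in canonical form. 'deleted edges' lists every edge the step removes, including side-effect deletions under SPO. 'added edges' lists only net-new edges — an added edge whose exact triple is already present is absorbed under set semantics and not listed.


step 1: rule r1; match: 0->5, 1->3, 2->0, 3->1, 4->7; deleted nodes 7; deleted edges (7,3,on); added nodes 11, 12; added edges (11,0,on); (12,1,on); result: nodes: 0:P, 1:P, 2:P, 3:P, 5:t1, 6:t2, 8:tok, 9:tok, 10:tok, 11:tok, 12:tok edges: (3,5,in); (3,6,in); (5,0,out); (5,1,out); (6,0,out); (6,1,out); (8,0,on); (9,3,on); (10,2,on); (11,0,on); (12,1,on)
step 2: rule r1; match: 0->5, 1->3, 2->0, 3->1, 4->9; deleted nodes 9; deleted edges (9,3,on); added nodes 13, 14; added edges (13,0,on); (14,1,on); result: nodes: 0:P, 1:P, 2:P, 3:P, 5:t1, 6:t2, 8:tok, 10:tok, 11:tok, 12:tok, 13:tok, 14:tok edges: (3,5,in); (3,6,in); (5,0,out); (5,1,out); (6,0,out); (6,1,out); (8,0,on); (10,2,on); (11,0,on); (12,1,on); (13,0,on); (14,1,on)
final:
nodes: 0:P, 1:P, 2:P, 3:P, 5:t1, 6:t2, 8:tok, 10:tok, 11:tok, 12:tok, 13:tok, 14:tok
edges: (3,5,in); (3,6,in); (5,0,out); (5,1,out); (6,0,out); (6,1,out); (8,0,on); (10,2,on); (11,0,on); (12,1,on); (13,0,on); (14,1,on)


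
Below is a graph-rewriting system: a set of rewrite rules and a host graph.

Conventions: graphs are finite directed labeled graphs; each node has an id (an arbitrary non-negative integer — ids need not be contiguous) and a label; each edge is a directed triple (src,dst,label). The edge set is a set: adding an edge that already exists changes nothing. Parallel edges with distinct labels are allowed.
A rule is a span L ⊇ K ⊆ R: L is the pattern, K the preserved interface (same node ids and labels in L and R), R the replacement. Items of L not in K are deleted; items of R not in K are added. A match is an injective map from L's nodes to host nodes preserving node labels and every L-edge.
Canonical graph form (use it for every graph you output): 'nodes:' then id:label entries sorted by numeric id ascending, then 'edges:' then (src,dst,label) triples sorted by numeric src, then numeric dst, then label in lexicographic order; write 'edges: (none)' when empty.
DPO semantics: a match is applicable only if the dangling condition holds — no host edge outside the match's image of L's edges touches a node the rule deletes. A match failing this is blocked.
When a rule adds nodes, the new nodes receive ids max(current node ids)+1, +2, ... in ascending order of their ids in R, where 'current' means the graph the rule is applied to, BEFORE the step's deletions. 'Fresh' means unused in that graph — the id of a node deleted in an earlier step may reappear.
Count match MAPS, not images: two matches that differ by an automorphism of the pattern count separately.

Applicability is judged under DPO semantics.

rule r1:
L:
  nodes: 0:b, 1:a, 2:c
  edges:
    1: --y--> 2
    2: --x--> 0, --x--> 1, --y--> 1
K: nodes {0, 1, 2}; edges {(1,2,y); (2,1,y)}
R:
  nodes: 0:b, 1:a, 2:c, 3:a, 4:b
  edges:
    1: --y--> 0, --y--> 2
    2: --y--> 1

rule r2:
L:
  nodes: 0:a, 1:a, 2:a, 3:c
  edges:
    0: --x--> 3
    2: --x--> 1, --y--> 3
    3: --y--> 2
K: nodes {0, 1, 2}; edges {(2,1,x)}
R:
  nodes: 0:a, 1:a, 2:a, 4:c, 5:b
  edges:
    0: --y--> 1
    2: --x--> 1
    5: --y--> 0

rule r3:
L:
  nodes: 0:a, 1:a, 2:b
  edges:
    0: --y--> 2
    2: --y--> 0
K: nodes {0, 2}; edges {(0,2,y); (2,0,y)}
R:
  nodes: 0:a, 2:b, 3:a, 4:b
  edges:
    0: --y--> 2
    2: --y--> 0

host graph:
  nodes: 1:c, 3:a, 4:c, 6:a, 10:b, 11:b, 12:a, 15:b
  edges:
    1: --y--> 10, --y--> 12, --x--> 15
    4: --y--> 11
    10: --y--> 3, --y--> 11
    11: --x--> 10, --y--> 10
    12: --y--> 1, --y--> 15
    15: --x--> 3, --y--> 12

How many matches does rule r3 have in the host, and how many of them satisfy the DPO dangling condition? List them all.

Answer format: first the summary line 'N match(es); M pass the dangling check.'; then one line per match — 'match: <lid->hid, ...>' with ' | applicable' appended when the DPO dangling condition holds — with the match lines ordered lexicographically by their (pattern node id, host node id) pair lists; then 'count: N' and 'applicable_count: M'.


2 match(es); 1 pass the dangling check.
match: 0->12, 1->3, 2->15
match: 0->12, 1->6, 2->15 | applicable
count: 2
applicable_count: 1


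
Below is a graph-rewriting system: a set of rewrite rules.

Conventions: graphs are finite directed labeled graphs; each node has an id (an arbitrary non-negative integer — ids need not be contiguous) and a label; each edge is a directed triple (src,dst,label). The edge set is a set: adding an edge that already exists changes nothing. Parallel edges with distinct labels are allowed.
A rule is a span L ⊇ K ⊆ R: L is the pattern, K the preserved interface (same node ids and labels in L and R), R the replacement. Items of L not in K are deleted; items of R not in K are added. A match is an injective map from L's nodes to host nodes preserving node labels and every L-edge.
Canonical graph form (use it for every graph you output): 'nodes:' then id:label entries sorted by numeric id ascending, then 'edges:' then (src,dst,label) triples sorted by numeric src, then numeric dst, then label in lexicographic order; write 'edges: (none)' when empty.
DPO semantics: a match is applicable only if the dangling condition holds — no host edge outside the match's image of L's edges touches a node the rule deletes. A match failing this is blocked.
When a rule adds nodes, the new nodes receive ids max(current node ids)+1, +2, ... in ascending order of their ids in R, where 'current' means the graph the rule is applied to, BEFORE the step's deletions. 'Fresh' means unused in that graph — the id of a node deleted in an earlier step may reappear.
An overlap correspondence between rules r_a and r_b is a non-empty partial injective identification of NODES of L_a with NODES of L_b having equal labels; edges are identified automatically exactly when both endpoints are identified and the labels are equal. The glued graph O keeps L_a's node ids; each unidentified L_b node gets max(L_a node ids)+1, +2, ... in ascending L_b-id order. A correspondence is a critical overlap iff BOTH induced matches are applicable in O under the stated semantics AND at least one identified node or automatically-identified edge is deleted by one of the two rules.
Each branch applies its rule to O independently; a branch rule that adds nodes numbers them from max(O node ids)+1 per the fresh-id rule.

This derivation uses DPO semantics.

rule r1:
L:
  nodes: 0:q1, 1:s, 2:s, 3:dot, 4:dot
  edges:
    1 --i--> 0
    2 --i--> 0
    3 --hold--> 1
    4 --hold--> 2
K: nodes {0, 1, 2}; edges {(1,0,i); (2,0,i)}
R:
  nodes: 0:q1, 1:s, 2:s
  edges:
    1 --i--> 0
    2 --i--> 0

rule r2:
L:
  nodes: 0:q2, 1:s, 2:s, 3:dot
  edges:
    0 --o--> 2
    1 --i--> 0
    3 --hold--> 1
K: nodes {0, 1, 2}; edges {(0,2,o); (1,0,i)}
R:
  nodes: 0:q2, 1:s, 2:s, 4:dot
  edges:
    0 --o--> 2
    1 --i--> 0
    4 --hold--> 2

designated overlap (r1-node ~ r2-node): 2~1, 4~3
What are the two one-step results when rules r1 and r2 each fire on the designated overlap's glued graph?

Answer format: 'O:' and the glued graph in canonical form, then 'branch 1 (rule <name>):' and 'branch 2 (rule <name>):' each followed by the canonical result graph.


O:
nodes: 0:q1, 1:s, 2:s, 3:dot, 4:dot, 5:q2, 6:s
edges: (1,0,i); (2,0,i); (2,5,i); (3,1,hold); (4,2,hold); (5,6,o)
branch 1 (rule r1):
nodes: 0:q1, 1:s, 2:s, 5:q2, 6:s
edges: (1,0,i); (2,0,i); (2,5,i); (5,6,o)
branch 2 (rule r2):
nodes: 0:q1, 1:s, 2:s, 3:dot, 5:q2, 6:s, 7:dot
edges: (1,0,i); (2,0,i); (2,5,i); (3,1,hold); (5,6,o); (7,6,hold)
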